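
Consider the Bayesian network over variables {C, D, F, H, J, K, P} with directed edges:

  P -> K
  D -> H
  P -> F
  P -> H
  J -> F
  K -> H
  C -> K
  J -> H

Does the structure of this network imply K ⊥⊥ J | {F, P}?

Yes — K and J are d-separated given {F, P}.

Enumerating the 4 paths from K to J and testing each for blocking by {F, P}:
Path 1: K → H ← P → F ← J
  H is a collider here and neither H nor any of its descendants is conditioned on, so the collider stays closed — the path is blocked at H.
Path 2: K → H ← J
  H is a collider here and neither H nor any of its descendants is conditioned on, so the collider stays closed — the path is blocked at H.
Path 3: K ← P → H ← J
  P is a fork here and P is conditioned on, so the path is blocked at P.
Path 4: K ← P → F ← J
  P is a fork here and P is conditioned on, so the path is blocked at P.
Every path is blocked, so K and J are d-separated given {F, P}.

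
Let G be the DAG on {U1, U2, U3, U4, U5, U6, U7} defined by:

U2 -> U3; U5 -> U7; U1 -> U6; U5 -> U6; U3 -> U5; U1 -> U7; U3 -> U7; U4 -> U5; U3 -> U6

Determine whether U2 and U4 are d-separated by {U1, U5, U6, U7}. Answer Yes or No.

No

There are 5 undirected paths between U2 and U4; checking each against the conditioning set {U1, U5, U6, U7}:
Path 1: U2 → U3 → U7 ← U5 ← U4
  U5 is a chain here and U5 is conditioned on, so the path is blocked at U5.
Path 2: U2 → U3 → U7 ← U1 → U6 ← U5 ← U4
  U1 is a fork here and U1 is conditioned on, so the path is blocked at U1.
Path 3: U2 → U3 → U5 ← U4
  U3 is a chain and U3 is not conditioned on; U5 is a collider and U5 is conditioned on, which opens it — no node blocks this path, so it is active.
Path 4: U2 → U3 → U6 ← U5 ← U4
  U5 is a chain here and U5 is conditioned on, so the path is blocked at U5.
Path 5: U2 → U3 → U6 ← U1 → U7 ← U5 ← U4
  U1 is a fork here and U1 is conditioned on, so the path is blocked at U1.
At least one path is unblocked, so d-separation fails.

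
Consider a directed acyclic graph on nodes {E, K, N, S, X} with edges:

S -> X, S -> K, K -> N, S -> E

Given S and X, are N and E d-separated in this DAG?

Yes

There is one path between N and E:
  1. N ← K ← S → E — K:chain[open]; S:fork[blocks] ⇒ blocked
All paths are blocked; N ⊥ E | {S, X} holds.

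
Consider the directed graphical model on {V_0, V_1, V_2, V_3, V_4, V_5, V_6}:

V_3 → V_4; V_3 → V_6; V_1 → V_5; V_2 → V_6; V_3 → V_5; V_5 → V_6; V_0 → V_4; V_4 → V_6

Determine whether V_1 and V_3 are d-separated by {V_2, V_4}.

Yes — V_1 and V_3 are d-separated given {V_2, V_4}.

3 paths connect V_1 and V_3; each must be blocked for d-separation to hold:
  1. V_1 → V_5 ← V_3 — V_5:collider[blocks] ⇒ blocked
  2. V_1 → V_5 → V_6 ← V_3 — V_5:chain[open]; V_6:collider[blocks] ⇒ blocked
  3. V_1 → V_5 → V_6 ← V_4 ← V_3 — V_5:chain[open]; V_6:collider[blocks]; V_4:chain[blocks] ⇒ blocked
Every path is blocked, so V_1 and V_3 are d-separated given {V_2, V_4}.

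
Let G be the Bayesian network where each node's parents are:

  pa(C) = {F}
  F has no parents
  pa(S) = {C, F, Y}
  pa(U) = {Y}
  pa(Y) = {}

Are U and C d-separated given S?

Enumerating the 2 paths from U to C and testing each for blocking by {S}:
Path 1: U ← Y → S ← C
  Y is a fork and Y is not conditioned on; S is a collider and S is conditioned on, which opens it — no node blocks this path, so it is active.
Path 2: U ← Y → S ← F → C
  Y is a fork and Y is not conditioned on; S is a collider and S is conditioned on, which opens it; F is a fork and F is not conditioned on — no node blocks this path, so it is active.
At least one path is unblocked, so d-separation fails.

No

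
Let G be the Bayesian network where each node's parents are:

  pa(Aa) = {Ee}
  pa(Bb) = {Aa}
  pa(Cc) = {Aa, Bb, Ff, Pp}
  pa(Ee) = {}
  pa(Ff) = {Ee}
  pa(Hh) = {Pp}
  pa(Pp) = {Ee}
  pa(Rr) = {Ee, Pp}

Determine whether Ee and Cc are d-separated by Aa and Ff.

5 paths connect Ee and Cc; each must be blocked for d-separation to hold:
Path 1: Ee → Rr ← Pp → Cc
  Rr is a collider here and neither Rr nor any of its descendants is conditioned on, so the collider stays closed — the path is blocked at Rr.
Path 2: Ee → Pp → Cc
  Pp is a chain and Pp is not conditioned on — no node blocks this path, so it is active.
Path 3: Ee → Ff → Cc
  Ff is a chain here and Ff is conditioned on, so the path is blocked at Ff.
Path 4: Ee → Aa → Cc
  Aa is a chain here and Aa is conditioned on, so the path is blocked at Aa.
Path 5: Ee → Aa → Bb → Cc
  Aa is a chain here and Aa is conditioned on, so the path is blocked at Aa.
Because an active path exists, Ee and Cc are not d-separated.

No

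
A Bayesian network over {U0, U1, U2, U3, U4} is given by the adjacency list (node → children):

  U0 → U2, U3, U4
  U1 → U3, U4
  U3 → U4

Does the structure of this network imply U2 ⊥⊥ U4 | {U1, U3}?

We examine all 3 paths between U2 and U4:
Path 1: U2 ← U0 → U3 ← U1 → U4
  U1 is a fork here and U1 is conditioned on, so the path is blocked at U1.
Path 2: U2 ← U0 → U3 → U4
  U3 is a chain here and U3 is conditioned on, so the path is blocked at U3.
Path 3: U2 ← U0 → U4
  U0 is a fork and U0 is not conditioned on — no node blocks this path, so it is active.
Because an active path exists, U2 and U4 are not d-separated.

No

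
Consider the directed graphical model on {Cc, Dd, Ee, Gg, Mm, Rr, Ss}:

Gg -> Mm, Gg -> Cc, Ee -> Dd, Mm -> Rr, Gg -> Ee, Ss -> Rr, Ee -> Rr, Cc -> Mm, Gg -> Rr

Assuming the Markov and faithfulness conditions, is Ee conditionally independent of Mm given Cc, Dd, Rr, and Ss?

We examine all 6 paths between Ee and Mm:
Path 1: Ee ← Gg → Cc → Mm
  Cc is a chain here and Cc is conditioned on, so the path is blocked at Cc.
Path 2: Ee ← Gg → Mm
  Gg is a fork and Gg is not conditioned on — no node blocks this path, so it is active.
Path 3: Ee ← Gg → Rr ← Mm
  Gg is a fork and Gg is not conditioned on; Rr is a collider and Rr is conditioned on, which opens it — no node blocks this path, so it is active.
Path 4: Ee → Rr ← Mm
  Rr is a collider and Rr is conditioned on, which opens it — no node blocks this path, so it is active.
Path 5: Ee → Rr ← Gg → Cc → Mm
  Cc is a chain here and Cc is conditioned on, so the path is blocked at Cc.
Path 6: Ee → Rr ← Gg → Mm
  Rr is a collider and Rr is conditioned on, which opens it; Gg is a fork and Gg is not conditioned on — no node blocks this path, so it is active.
Because an active path exists, Ee and Mm are not d-separated.

No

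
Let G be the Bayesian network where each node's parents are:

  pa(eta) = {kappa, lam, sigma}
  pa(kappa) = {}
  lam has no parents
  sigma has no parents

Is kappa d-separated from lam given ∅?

The only undirected path from kappa to lam is:
Path 1: kappa → eta ← lam
  eta is a collider here and neither eta nor any of its descendants is conditioned on, so the collider stays closed — the path is blocked at eta.
All paths are blocked; kappa ⊥ lam | ∅ holds.

Yes — kappa and lam are d-separated given ∅.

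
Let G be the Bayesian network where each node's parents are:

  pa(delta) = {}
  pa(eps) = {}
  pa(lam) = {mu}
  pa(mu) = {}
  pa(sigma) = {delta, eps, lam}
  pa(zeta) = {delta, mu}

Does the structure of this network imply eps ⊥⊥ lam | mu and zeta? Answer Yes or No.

Yes — eps and lam are d-separated given {mu, zeta}.

We examine all 2 paths between eps and lam:
Path 1: eps → sigma ← delta → zeta ← mu → lam
  sigma is a collider here and neither sigma nor any of its descendants is conditioned on, so the collider stays closed — the path is blocked at sigma.
Path 2: eps → sigma ← lam
  sigma is a collider here and neither sigma nor any of its descendants is conditioned on, so the collider stays closed — the path is blocked at sigma.
Every path is blocked, so eps and lam are d-separated given {mu, zeta}.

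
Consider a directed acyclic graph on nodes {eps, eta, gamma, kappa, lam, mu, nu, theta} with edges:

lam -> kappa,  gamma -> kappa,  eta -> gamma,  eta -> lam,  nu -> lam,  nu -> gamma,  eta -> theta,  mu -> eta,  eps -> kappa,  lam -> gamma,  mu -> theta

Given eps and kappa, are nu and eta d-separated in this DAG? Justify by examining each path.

No

We examine all 6 paths between nu and eta:
Path 1: nu → lam → kappa ← gamma ← eta
  lam is a chain and lam is not conditioned on; kappa is a collider and kappa is conditioned on, which opens it; gamma is a chain and gamma is not conditioned on — no node blocks this path, so it is active.
Path 2: nu → lam ← eta
  lam is a collider and its descendant kappa is conditioned on, which opens it — no node blocks this path, so it is active.
Path 3: nu → lam → gamma ← eta
  lam is a chain and lam is not conditioned on; gamma is a collider and its descendant kappa is conditioned on, which opens it — no node blocks this path, so it is active.
Path 4: nu → gamma → kappa ← lam ← eta
  gamma is a chain and gamma is not conditioned on; kappa is a collider and kappa is conditioned on, which opens it; lam is a chain and lam is not conditioned on — no node blocks this path, so it is active.
Path 5: nu → gamma ← lam ← eta
  gamma is a collider and its descendant kappa is conditioned on, which opens it; lam is a chain and lam is not conditioned on — no node blocks this path, so it is active.
Path 6: nu → gamma ← eta
  gamma is a collider and its descendant kappa is conditioned on, which opens it — no node blocks this path, so it is active.
Since the path nu → lam → kappa ← gamma ← eta is active, nu and eta are not d-separated given {eps, kappa}.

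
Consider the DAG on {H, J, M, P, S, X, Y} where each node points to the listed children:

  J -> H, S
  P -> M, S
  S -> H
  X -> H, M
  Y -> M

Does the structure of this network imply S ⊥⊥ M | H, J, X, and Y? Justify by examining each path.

No

There are 3 undirected paths between S and M; checking each against the conditioning set {H, J, X, Y}:
Path 1: S ← P → M
  P is a fork and P is not conditioned on — no node blocks this path, so it is active.
Path 2: S → H ← X → M
  X is a fork here and X is conditioned on, so the path is blocked at X.
Path 3: S ← J → H ← X → M
  J is a fork here and J is conditioned on, so the path is blocked at J.
At least one path is unblocked, so d-separation fails.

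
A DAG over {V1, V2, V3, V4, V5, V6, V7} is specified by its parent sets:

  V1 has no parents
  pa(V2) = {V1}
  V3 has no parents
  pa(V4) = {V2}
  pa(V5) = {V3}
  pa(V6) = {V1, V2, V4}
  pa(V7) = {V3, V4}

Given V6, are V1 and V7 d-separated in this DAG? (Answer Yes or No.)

We examine all 4 paths between V1 and V7:
Path 1: V1 → V6 ← V4 → V7
  V6 is a collider and V6 is conditioned on, which opens it; V4 is a fork and V4 is not conditioned on — no node blocks this path, so it is active.
Path 2: V1 → V6 ← V2 → V4 → V7
  V6 is a collider and V6 is conditioned on, which opens it; V2 is a fork and V2 is not conditioned on; V4 is a chain and V4 is not conditioned on — no node blocks this path, so it is active.
Path 3: V1 → V2 → V4 → V7
  V2 is a chain and V2 is not conditioned on; V4 is a chain and V4 is not conditioned on — no node blocks this path, so it is active.
Path 4: V1 → V2 → V6 ← V4 → V7
  V2 is a chain and V2 is not conditioned on; V6 is a collider and V6 is conditioned on, which opens it; V4 is a fork and V4 is not conditioned on — no node blocks this path, so it is active.
Since the path V1 → V6 ← V4 → V7 is active, V1 and V7 are not d-separated given {V6}.

No — V1 and V7 are not d-separated given {V6}.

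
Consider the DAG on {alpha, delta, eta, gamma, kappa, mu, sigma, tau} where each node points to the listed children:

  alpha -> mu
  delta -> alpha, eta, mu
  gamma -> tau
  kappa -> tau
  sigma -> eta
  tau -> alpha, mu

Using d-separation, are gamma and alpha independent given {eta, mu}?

No — gamma and alpha are not d-separated given {eta, mu}.

3 paths connect gamma and alpha; each must be blocked for d-separation to hold:
  1. gamma → tau → alpha — tau:chain[open] ⇒ active
  2. gamma → tau → mu ← alpha — tau:chain[open]; mu:collider[open] ⇒ active
  3. gamma → tau → mu ← delta → alpha — tau:chain[open]; mu:collider[open]; delta:fork[open] ⇒ active
Since the path gamma → tau → alpha is active, gamma and alpha are not d-separated given {eta, mu}.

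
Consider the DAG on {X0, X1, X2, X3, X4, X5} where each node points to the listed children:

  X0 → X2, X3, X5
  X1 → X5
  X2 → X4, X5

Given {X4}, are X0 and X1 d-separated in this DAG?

Yes — X0 and X1 are d-separated given {X4}.

We examine all 2 paths between X0 and X1:
Path 1: X0 → X2 → X5 ← X1
  X5 is a collider here and neither X5 nor any of its descendants is conditioned on, so the collider stays closed — the path is blocked at X5.
Path 2: X0 → X5 ← X1
  X5 is a collider here and neither X5 nor any of its descendants is conditioned on, so the collider stays closed — the path is blocked at X5.
All paths are blocked; X0 ⊥ X1 | {X4} holds.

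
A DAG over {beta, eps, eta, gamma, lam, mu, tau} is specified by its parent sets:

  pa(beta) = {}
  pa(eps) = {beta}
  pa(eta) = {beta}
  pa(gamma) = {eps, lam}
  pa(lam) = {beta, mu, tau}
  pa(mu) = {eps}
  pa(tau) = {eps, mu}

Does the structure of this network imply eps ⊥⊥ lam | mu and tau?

There are 6 undirected paths between eps and lam; checking each against the conditioning set {mu, tau}:
  1. eps → gamma ← lam — gamma:collider[blocks] ⇒ blocked
  2. eps ← beta → lam — beta:fork[open] ⇒ active
  3. eps → mu → lam — mu:chain[blocks] ⇒ blocked
  4. eps → mu → tau → lam — mu:chain[blocks]; tau:chain[blocks] ⇒ blocked
  5. eps → tau ← mu → lam — tau:collider[open]; mu:fork[blocks] ⇒ blocked
  6. eps → tau → lam — tau:chain[blocks] ⇒ blocked
Because an active path exists, eps and lam are not d-separated.

No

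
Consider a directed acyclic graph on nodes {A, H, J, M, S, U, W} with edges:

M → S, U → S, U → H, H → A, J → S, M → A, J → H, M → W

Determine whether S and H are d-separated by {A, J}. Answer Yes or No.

There are 3 undirected paths between S and H; checking each against the conditioning set {A, J}:
Path 1: S ← U → H
  U is a fork and U is not conditioned on — no node blocks this path, so it is active.
Path 2: S ← J → H
  J is a fork here and J is conditioned on, so the path is blocked at J.
Path 3: S ← M → A ← H
  M is a fork and M is not conditioned on; A is a collider and A is conditioned on, which opens it — no node blocks this path, so it is active.
At least one path is unblocked, so d-separation fails.

No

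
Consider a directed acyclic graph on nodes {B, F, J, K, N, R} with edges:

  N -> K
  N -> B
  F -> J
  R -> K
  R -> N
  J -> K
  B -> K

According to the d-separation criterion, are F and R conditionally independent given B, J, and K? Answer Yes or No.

There are 3 undirected paths between F and R; checking each against the conditioning set {B, J, K}:
Path 1: F → J → K ← B ← N ← R
  J is a chain here and J is conditioned on, so the path is blocked at J.
Path 2: F → J → K ← R
  J is a chain here and J is conditioned on, so the path is blocked at J.
Path 3: F → J → K ← N ← R
  J is a chain here and J is conditioned on, so the path is blocked at J.
Every path is blocked, so F and R are d-separated given {B, J, K}.

Yes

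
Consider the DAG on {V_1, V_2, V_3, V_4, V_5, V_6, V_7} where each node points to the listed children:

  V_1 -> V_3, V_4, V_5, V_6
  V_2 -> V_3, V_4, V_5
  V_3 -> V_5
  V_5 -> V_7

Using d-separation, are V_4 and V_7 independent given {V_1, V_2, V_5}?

There are 6 undirected paths between V_4 and V_7; checking each against the conditioning set {V_1, V_2, V_5}:
  1. V_4 ← V_2 → V_3 → V_5 → V_7 — V_2:fork[blocks]; V_3:chain[open]; V_5:chain[blocks] ⇒ blocked
  2. V_4 ← V_2 → V_3 ← V_1 → V_5 → V_7 — V_2:fork[blocks]; V_3:collider[open]; V_1:fork[blocks]; V_5:chain[blocks] ⇒ blocked
  3. V_4 ← V_2 → V_5 → V_7 — V_2:fork[blocks]; V_5:chain[blocks] ⇒ blocked
  4. V_4 ← V_1 → V_3 → V_5 → V_7 — V_1:fork[blocks]; V_3:chain[open]; V_5:chain[blocks] ⇒ blocked
  5. V_4 ← V_1 → V_3 ← V_2 → V_5 → V_7 — V_1:fork[blocks]; V_3:collider[open]; V_2:fork[blocks]; V_5:chain[blocks] ⇒ blocked
  6. V_4 ← V_1 → V_5 → V_7 — V_1:fork[blocks]; V_5:chain[blocks] ⇒ blocked
Every path is blocked, so V_4 and V_7 are d-separated given {V_1, V_2, V_5}.

Yes — V_4 and V_7 are d-separated given {V_1, V_2, V_5}.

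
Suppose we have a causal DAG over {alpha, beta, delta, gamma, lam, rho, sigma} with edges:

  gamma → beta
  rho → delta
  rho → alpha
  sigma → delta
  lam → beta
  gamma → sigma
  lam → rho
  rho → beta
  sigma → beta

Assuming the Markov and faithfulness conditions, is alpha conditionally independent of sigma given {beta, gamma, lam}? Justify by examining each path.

5 paths connect alpha and sigma; each must be blocked for d-separation to hold:
Path 1: alpha ← rho → beta ← gamma → sigma
  gamma is a fork here and gamma is conditioned on, so the path is blocked at gamma.
Path 2: alpha ← rho → beta ← sigma
  rho is a fork and rho is not conditioned on; beta is a collider and beta is conditioned on, which opens it — no node blocks this path, so it is active.
Path 3: alpha ← rho ← lam → beta ← gamma → sigma
  lam is a fork here and lam is conditioned on, so the path is blocked at lam.
Path 4: alpha ← rho ← lam → beta ← sigma
  lam is a fork here and lam is conditioned on, so the path is blocked at lam.
Path 5: alpha ← rho → delta ← sigma
  delta is a collider here and neither delta nor any of its descendants is conditioned on, so the collider stays closed — the path is blocked at delta.
Because an active path exists, alpha and sigma are not d-separated.

No — alpha and sigma are not d-separated given {beta, gamma, lam}.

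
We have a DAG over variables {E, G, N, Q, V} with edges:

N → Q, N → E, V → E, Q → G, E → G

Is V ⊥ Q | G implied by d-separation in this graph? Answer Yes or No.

Enumerating the 2 paths from V to Q and testing each for blocking by {G}:
Path 1: V → E ← N → Q
  E is a collider and its descendant G is conditioned on, which opens it; N is a fork and N is not conditioned on — no node blocks this path, so it is active.
Path 2: V → E → G ← Q
  E is a chain and E is not conditioned on; G is a collider and G is conditioned on, which opens it — no node blocks this path, so it is active.
Because an active path exists, V and Q are not d-separated.

No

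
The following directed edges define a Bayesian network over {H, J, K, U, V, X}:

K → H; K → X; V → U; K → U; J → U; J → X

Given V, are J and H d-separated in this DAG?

There are 2 undirected paths between J and H; checking each against the conditioning set {V}:
  1. J → U ← K → H — U:collider[blocks]; K:fork[open] ⇒ blocked
  2. J → X ← K → H — X:collider[blocks]; K:fork[open] ⇒ blocked
Since every path is blocked, d-separation holds.

Yes — J and H are d-separated given {V}.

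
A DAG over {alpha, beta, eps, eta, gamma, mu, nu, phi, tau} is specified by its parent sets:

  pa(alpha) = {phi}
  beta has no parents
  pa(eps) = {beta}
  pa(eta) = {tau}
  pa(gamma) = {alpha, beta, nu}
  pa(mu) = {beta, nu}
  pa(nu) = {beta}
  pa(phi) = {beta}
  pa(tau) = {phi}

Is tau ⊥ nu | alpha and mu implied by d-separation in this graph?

No

There are 6 undirected paths between tau and nu; checking each against the conditioning set {alpha, mu}:
Path 1: tau ← phi → alpha → gamma ← beta → mu ← nu
  alpha is a chain here and alpha is conditioned on, so the path is blocked at alpha.
Path 2: tau ← phi → alpha → gamma ← beta → nu
  alpha is a chain here and alpha is conditioned on, so the path is blocked at alpha.
Path 3: tau ← phi → alpha → gamma ← nu
  alpha is a chain here and alpha is conditioned on, so the path is blocked at alpha.
Path 4: tau ← phi ← beta → gamma ← nu
  gamma is a collider here and neither gamma nor any of its descendants is conditioned on, so the collider stays closed — the path is blocked at gamma.
Path 5: tau ← phi ← beta → mu ← nu
  phi is a chain and phi is not conditioned on; beta is a fork and beta is not conditioned on; mu is a collider and mu is conditioned on, which opens it — no node blocks this path, so it is active.
Path 6: tau ← phi ← beta → nu
  phi is a chain and phi is not conditioned on; beta is a fork and beta is not conditioned on — no node blocks this path, so it is active.
Since the path tau ← phi ← beta → mu ← nu is active, tau and nu are not d-separated given {alpha, mu}.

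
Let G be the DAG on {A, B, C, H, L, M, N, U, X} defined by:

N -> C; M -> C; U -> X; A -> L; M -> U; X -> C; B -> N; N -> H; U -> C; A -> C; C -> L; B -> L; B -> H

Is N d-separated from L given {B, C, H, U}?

4 paths connect N and L; each must be blocked for d-separation to hold:
Path 1: N ← B → L
  B is a fork here and B is conditioned on, so the path is blocked at B.
Path 2: N → C → L
  C is a chain here and C is conditioned on, so the path is blocked at C.
Path 3: N → C ← A → L
  C is a collider and C is conditioned on, which opens it; A is a fork and A is not conditioned on — no node blocks this path, so it is active.
Path 4: N → H ← B → L
  B is a fork here and B is conditioned on, so the path is blocked at B.
Because an active path exists, N and L are not d-separated.

No — N and L are not d-separated given {B, C, H, U}.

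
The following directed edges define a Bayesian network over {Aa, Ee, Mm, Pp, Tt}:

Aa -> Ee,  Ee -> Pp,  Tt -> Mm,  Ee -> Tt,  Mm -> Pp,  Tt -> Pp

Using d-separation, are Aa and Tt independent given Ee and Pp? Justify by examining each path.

Enumerating the 3 paths from Aa to Tt and testing each for blocking by {Ee, Pp}:
  1. Aa → Ee → Pp ← Mm ← Tt — Ee:chain[blocks]; Pp:collider[open]; Mm:chain[open] ⇒ blocked
  2. Aa → Ee → Pp ← Tt — Ee:chain[blocks]; Pp:collider[open] ⇒ blocked
  3. Aa → Ee → Tt — Ee:chain[blocks] ⇒ blocked
All paths are blocked; Aa ⊥ Tt | {Ee, Pp} holds.

Yes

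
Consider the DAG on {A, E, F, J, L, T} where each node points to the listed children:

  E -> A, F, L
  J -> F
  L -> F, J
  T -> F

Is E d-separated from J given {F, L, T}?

No

We examine all 4 paths between E and J:
  1. E → F ← J — F:collider[open] ⇒ active
  2. E → F ← L → J — F:collider[open]; L:fork[blocks] ⇒ blocked
  3. E → L → J — L:chain[blocks] ⇒ blocked
  4. E → L → F ← J — L:chain[blocks]; F:collider[open] ⇒ blocked
At least one path is unblocked, so d-separation fails.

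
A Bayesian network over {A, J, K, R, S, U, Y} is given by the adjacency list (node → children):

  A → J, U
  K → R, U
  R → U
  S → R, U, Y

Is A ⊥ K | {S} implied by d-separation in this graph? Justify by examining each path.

Yes

We examine all 3 paths between A and K:
Path 1: A → U ← S → R ← K
  U is a collider here and neither U nor any of its descendants is conditioned on, so the collider stays closed — the path is blocked at U.
Path 2: A → U ← K
  U is a collider here and neither U nor any of its descendants is conditioned on, so the collider stays closed — the path is blocked at U.
Path 3: A → U ← R ← K
  U is a collider here and neither U nor any of its descendants is conditioned on, so the collider stays closed — the path is blocked at U.
Since every path is blocked, d-separation holds.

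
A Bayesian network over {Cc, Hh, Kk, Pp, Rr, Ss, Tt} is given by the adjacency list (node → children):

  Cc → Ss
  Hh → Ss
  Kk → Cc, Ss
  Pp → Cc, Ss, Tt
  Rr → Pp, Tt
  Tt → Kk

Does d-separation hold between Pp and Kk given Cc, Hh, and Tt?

No

6 paths connect Pp and Kk; each must be blocked for d-separation to hold:
  1. Pp → Cc ← Kk — Cc:collider[open] ⇒ active
  2. Pp → Cc → Ss ← Kk — Cc:chain[blocks]; Ss:collider[blocks] ⇒ blocked
  3. Pp → Tt → Kk — Tt:chain[blocks] ⇒ blocked
  4. Pp → Ss ← Cc ← Kk — Ss:collider[blocks]; Cc:chain[blocks] ⇒ blocked
  5. Pp → Ss ← Kk — Ss:collider[blocks] ⇒ blocked
  6. Pp ← Rr → Tt → Kk — Rr:fork[open]; Tt:chain[blocks] ⇒ blocked
Because an active path exists, Pp and Kk are not d-separated.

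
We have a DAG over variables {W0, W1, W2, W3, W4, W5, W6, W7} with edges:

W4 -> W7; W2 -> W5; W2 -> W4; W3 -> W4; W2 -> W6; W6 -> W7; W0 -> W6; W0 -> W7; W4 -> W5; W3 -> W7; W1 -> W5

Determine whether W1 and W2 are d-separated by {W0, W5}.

No

There are 6 undirected paths between W1 and W2; checking each against the conditioning set {W0, W5}:
  1. W1 → W5 ← W4 ← W3 → W7 ← W6 ← W2 — W5:collider[open]; W4:chain[open]; W3:fork[open]; W7:collider[blocks]; W6:chain[open] ⇒ blocked
  2. W1 → W5 ← W4 ← W3 → W7 ← W0 → W6 ← W2 — W5:collider[open]; W4:chain[open]; W3:fork[open]; W7:collider[blocks]; W0:fork[blocks]; W6:collider[blocks] ⇒ blocked
  3. W1 → W5 ← W4 → W7 ← W6 ← W2 — W5:collider[open]; W4:fork[open]; W7:collider[blocks]; W6:chain[open] ⇒ blocked
  4. W1 → W5 ← W4 → W7 ← W0 → W6 ← W2 — W5:collider[open]; W4:fork[open]; W7:collider[blocks]; W0:fork[blocks]; W6:collider[blocks] ⇒ blocked
  5. W1 → W5 ← W4 ← W2 — W5:collider[open]; W4:chain[open] ⇒ active
  6. W1 → W5 ← W2 — W5:collider[open] ⇒ active
Because an active path exists, W1 and W2 are not d-separated.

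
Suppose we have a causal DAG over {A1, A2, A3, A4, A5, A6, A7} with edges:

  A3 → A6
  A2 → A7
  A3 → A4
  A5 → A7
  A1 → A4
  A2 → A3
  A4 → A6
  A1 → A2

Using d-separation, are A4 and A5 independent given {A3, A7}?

No — A4 and A5 are not d-separated given {A3, A7}.

We examine all 3 paths between A4 and A5:
Path 1: A4 ← A3 ← A2 → A7 ← A5
  A3 is a chain here and A3 is conditioned on, so the path is blocked at A3.
Path 2: A4 ← A1 → A2 → A7 ← A5
  A1 is a fork and A1 is not conditioned on; A2 is a chain and A2 is not conditioned on; A7 is a collider and A7 is conditioned on, which opens it — no node blocks this path, so it is active.
Path 3: A4 → A6 ← A3 ← A2 → A7 ← A5
  A6 is a collider here and neither A6 nor any of its descendants is conditioned on, so the collider stays closed — the path is blocked at A6.
At least one path is unblocked, so d-separation fails.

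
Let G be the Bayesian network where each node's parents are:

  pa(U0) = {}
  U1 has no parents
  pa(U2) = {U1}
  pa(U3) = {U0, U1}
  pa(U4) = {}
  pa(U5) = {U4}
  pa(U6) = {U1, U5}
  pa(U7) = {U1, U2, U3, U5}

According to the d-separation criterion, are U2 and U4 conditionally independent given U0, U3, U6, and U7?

No

Enumerating the 6 paths from U2 to U4 and testing each for blocking by {U0, U3, U6, U7}:
Path 1: U2 ← U1 → U6 ← U5 ← U4
  U1 is a fork and U1 is not conditioned on; U6 is a collider and U6 is conditioned on, which opens it; U5 is a chain and U5 is not conditioned on — no node blocks this path, so it is active.
Path 2: U2 ← U1 → U3 → U7 ← U5 ← U4
  U3 is a chain here and U3 is conditioned on, so the path is blocked at U3.
Path 3: U2 ← U1 → U7 ← U5 ← U4
  U1 is a fork and U1 is not conditioned on; U7 is a collider and U7 is conditioned on, which opens it; U5 is a chain and U5 is not conditioned on — no node blocks this path, so it is active.
Path 4: U2 → U7 ← U5 ← U4
  U7 is a collider and U7 is conditioned on, which opens it; U5 is a chain and U5 is not conditioned on — no node blocks this path, so it is active.
Path 5: U2 → U7 ← U3 ← U1 → U6 ← U5 ← U4
  U3 is a chain here and U3 is conditioned on, so the path is blocked at U3.
Path 6: U2 → U7 ← U1 → U6 ← U5 ← U4
  U7 is a collider and U7 is conditioned on, which opens it; U1 is a fork and U1 is not conditioned on; U6 is a collider and U6 is conditioned on, which opens it; U5 is a chain and U5 is not conditioned on — no node blocks this path, so it is active.
Because an active path exists, U2 and U4 are not d-separated.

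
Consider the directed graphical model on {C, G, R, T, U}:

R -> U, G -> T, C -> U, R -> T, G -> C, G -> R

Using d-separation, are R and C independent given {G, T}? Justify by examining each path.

Yes

There are 3 undirected paths between R and C; checking each against the conditioning set {G, T}:
  1. R → T ← G → C — T:collider[open]; G:fork[blocks] ⇒ blocked
  2. R ← G → C — G:fork[blocks] ⇒ blocked
  3. R → U ← C — U:collider[blocks] ⇒ blocked
All paths are blocked; R ⊥ C | {G, T} holds.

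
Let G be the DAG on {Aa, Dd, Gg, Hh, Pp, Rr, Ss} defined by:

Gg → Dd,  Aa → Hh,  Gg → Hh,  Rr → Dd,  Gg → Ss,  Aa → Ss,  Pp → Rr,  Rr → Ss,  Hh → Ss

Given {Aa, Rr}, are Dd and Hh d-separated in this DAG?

We examine all 6 paths between Dd and Hh:
  1. Dd ← Rr → Ss ← Hh — Rr:fork[blocks]; Ss:collider[blocks] ⇒ blocked
  2. Dd ← Rr → Ss ← Aa → Hh — Rr:fork[blocks]; Ss:collider[blocks]; Aa:fork[blocks] ⇒ blocked
  3. Dd ← Rr → Ss ← Gg → Hh — Rr:fork[blocks]; Ss:collider[blocks]; Gg:fork[open] ⇒ blocked
  4. Dd ← Gg → Hh — Gg:fork[open] ⇒ active
  5. Dd ← Gg → Ss ← Hh — Gg:fork[open]; Ss:collider[blocks] ⇒ blocked
  6. Dd ← Gg → Ss ← Aa → Hh — Gg:fork[open]; Ss:collider[blocks]; Aa:fork[blocks] ⇒ blocked
Since the path Dd ← Gg → Hh is active, Dd and Hh are not d-separated given {Aa, Rr}.

No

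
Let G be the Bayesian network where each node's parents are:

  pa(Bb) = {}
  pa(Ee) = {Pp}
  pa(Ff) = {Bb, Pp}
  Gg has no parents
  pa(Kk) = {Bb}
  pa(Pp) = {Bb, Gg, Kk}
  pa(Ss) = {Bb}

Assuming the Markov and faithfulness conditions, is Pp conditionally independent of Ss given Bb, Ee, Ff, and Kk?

There are 3 undirected paths between Pp and Ss; checking each against the conditioning set {Bb, Ee, Ff, Kk}:
Path 1: Pp ← Kk ← Bb → Ss
  Kk is a chain here and Kk is conditioned on, so the path is blocked at Kk.
Path 2: Pp ← Bb → Ss
  Bb is a fork here and Bb is conditioned on, so the path is blocked at Bb.
Path 3: Pp → Ff ← Bb → Ss
  Bb is a fork here and Bb is conditioned on, so the path is blocked at Bb.
Since every path is blocked, d-separation holds.

Yes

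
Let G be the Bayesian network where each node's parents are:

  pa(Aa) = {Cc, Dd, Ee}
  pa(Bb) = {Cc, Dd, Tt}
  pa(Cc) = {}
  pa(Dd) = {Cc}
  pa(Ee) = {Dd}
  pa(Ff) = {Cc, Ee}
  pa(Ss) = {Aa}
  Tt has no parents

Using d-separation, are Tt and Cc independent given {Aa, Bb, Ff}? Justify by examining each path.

Enumerating the 6 paths from Tt to Cc and testing each for blocking by {Aa, Bb, Ff}:
  1. Tt → Bb ← Cc — Bb:collider[open] ⇒ active
  2. Tt → Bb ← Dd ← Cc — Bb:collider[open]; Dd:chain[open] ⇒ active
  3. Tt → Bb ← Dd → Ee → Ff ← Cc — Bb:collider[open]; Dd:fork[open]; Ee:chain[open]; Ff:collider[open] ⇒ active
  4. Tt → Bb ← Dd → Ee → Aa ← Cc — Bb:collider[open]; Dd:fork[open]; Ee:chain[open]; Aa:collider[open] ⇒ active
  5. Tt → Bb ← Dd → Aa ← Cc — Bb:collider[open]; Dd:fork[open]; Aa:collider[open] ⇒ active
  6. Tt → Bb ← Dd → Aa ← Ee → Ff ← Cc — Bb:collider[open]; Dd:fork[open]; Aa:collider[open]; Ee:fork[open]; Ff:collider[open] ⇒ active
Since the path Tt → Bb ← Cc is active, Tt and Cc are not d-separated given {Aa, Bb, Ff}.

No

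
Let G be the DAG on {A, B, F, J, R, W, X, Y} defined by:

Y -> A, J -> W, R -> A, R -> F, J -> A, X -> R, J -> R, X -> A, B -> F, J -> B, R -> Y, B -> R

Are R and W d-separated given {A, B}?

6 paths connect R and W; each must be blocked for d-separation to hold:
Path 1: R ← J → W
  J is a fork and J is not conditioned on — no node blocks this path, so it is active.
Path 2: R → Y → A ← J → W
  Y is a chain and Y is not conditioned on; A is a collider and A is conditioned on, which opens it; J is a fork and J is not conditioned on — no node blocks this path, so it is active.
Path 3: R → A ← J → W
  A is a collider and A is conditioned on, which opens it; J is a fork and J is not conditioned on — no node blocks this path, so it is active.
Path 4: R ← B ← J → W
  B is a chain here and B is conditioned on, so the path is blocked at B.
Path 5: R → F ← B ← J → W
  F is a collider here and neither F nor any of its descendants is conditioned on, so the collider stays closed — the path is blocked at F.
Path 6: R ← X → A ← J → W
  X is a fork and X is not conditioned on; A is a collider and A is conditioned on, which opens it; J is a fork and J is not conditioned on — no node blocks this path, so it is active.
At least one path is unblocked, so d-separation fails.

No — R and W are not d-separated given {A, B}.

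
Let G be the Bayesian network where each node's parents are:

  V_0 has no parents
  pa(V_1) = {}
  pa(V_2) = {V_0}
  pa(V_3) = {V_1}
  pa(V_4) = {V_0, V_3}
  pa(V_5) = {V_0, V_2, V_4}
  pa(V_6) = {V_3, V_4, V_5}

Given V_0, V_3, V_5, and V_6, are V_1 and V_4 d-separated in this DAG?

We examine all 5 paths between V_1 and V_4:
Path 1: V_1 → V_3 → V_4
  V_3 is a chain here and V_3 is conditioned on, so the path is blocked at V_3.
Path 2: V_1 → V_3 → V_6 ← V_4
  V_3 is a chain here and V_3 is conditioned on, so the path is blocked at V_3.
Path 3: V_1 → V_3 → V_6 ← V_5 ← V_2 ← V_0 → V_4
  V_3 is a chain here and V_3 is conditioned on, so the path is blocked at V_3.
Path 4: V_1 → V_3 → V_6 ← V_5 ← V_4
  V_3 is a chain here and V_3 is conditioned on, so the path is blocked at V_3.
Path 5: V_1 → V_3 → V_6 ← V_5 ← V_0 → V_4
  V_3 is a chain here and V_3 is conditioned on, so the path is blocked at V_3.
Every path is blocked, so V_1 and V_4 are d-separated given {V_0, V_3, V_5, V_6}.

Yes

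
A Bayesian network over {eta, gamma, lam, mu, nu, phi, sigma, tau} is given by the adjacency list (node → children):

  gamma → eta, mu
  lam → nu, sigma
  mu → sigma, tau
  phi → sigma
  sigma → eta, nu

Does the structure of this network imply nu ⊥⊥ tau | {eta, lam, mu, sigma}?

Enumerating the 4 paths from nu to tau and testing each for blocking by {eta, lam, mu, sigma}:
  1. nu ← lam → sigma → eta ← gamma → mu → tau — lam:fork[blocks]; sigma:chain[blocks]; eta:collider[open]; gamma:fork[open]; mu:chain[blocks] ⇒ blocked
  2. nu ← lam → sigma ← mu → tau — lam:fork[blocks]; sigma:collider[open]; mu:fork[blocks] ⇒ blocked
  3. nu ← sigma → eta ← gamma → mu → tau — sigma:fork[blocks]; eta:collider[open]; gamma:fork[open]; mu:chain[blocks] ⇒ blocked
  4. nu ← sigma ← mu → tau — sigma:chain[blocks]; mu:fork[blocks] ⇒ blocked
Since every path is blocked, d-separation holds.

Yes — nu and tau are d-separated given {eta, lam, mu, sigma}.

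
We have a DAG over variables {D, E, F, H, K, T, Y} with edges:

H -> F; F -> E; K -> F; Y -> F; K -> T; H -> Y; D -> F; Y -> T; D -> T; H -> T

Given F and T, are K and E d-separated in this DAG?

There are 6 undirected paths between K and E; checking each against the conditioning set {F, T}:
  1. K → F → E — F:chain[blocks] ⇒ blocked
  2. K → T ← H → Y → F → E — T:collider[open]; H:fork[open]; Y:chain[open]; F:chain[blocks] ⇒ blocked
  3. K → T ← H → F → E — T:collider[open]; H:fork[open]; F:chain[blocks] ⇒ blocked
  4. K → T ← Y ← H → F → E — T:collider[open]; Y:chain[open]; H:fork[open]; F:chain[blocks] ⇒ blocked
  5. K → T ← Y → F → E — T:collider[open]; Y:fork[open]; F:chain[blocks] ⇒ blocked
  6. K → T ← D → F → E — T:collider[open]; D:fork[open]; F:chain[blocks] ⇒ blocked
Every path is blocked, so K and E are d-separated given {F, T}.

Yes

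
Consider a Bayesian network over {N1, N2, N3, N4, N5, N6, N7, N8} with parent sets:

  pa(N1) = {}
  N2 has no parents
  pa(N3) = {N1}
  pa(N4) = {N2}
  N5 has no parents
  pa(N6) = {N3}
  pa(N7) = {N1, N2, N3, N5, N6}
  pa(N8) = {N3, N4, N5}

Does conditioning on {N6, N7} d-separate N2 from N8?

No

5 paths connect N2 and N8; each must be blocked for d-separation to hold:
Path 1: N2 → N7 ← N3 → N8
  N7 is a collider and N7 is conditioned on, which opens it; N3 is a fork and N3 is not conditioned on — no node blocks this path, so it is active.
Path 2: N2 → N7 ← N6 ← N3 → N8
  N6 is a chain here and N6 is conditioned on, so the path is blocked at N6.
Path 3: N2 → N7 ← N5 → N8
  N7 is a collider and N7 is conditioned on, which opens it; N5 is a fork and N5 is not conditioned on — no node blocks this path, so it is active.
Path 4: N2 → N7 ← N1 → N3 → N8
  N7 is a collider and N7 is conditioned on, which opens it; N1 is a fork and N1 is not conditioned on; N3 is a chain and N3 is not conditioned on — no node blocks this path, so it is active.
Path 5: N2 → N4 → N8
  N4 is a chain and N4 is not conditioned on — no node blocks this path, so it is active.
At least one path is unblocked, so d-separation fails.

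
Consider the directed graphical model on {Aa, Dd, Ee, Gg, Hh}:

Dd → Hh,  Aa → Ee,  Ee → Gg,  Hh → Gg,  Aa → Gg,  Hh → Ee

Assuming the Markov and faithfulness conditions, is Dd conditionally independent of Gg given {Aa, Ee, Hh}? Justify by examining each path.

There are 3 undirected paths between Dd and Gg; checking each against the conditioning set {Aa, Ee, Hh}:
Path 1: Dd → Hh → Gg
  Hh is a chain here and Hh is conditioned on, so the path is blocked at Hh.
Path 2: Dd → Hh → Ee ← Aa → Gg
  Hh is a chain here and Hh is conditioned on, so the path is blocked at Hh.
Path 3: Dd → Hh → Ee → Gg
  Hh is a chain here and Hh is conditioned on, so the path is blocked at Hh.
Every path is blocked, so Dd and Gg are d-separated given {Aa, Ee, Hh}.

Yes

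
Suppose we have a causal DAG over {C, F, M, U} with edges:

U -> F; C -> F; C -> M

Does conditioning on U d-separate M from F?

No — M and F are not d-separated given {U}.

Only one path connects M and F:
Path 1: M ← C → F
  C is a fork and C is not conditioned on — no node blocks this path, so it is active.
Since the path M ← C → F is active, M and F are not d-separated given {U}.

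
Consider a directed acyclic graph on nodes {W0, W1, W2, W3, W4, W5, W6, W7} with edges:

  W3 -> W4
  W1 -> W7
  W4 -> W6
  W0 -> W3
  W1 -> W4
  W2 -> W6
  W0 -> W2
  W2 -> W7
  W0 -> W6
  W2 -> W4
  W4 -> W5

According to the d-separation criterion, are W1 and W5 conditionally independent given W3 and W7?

Enumerating the 6 paths from W1 to W5 and testing each for blocking by {W3, W7}:
Path 1: W1 → W7 ← W2 ← W0 → W6 ← W4 → W5
  W6 is a collider here and neither W6 nor any of its descendants is conditioned on, so the collider stays closed — the path is blocked at W6.
Path 2: W1 → W7 ← W2 ← W0 → W3 → W4 → W5
  W3 is a chain here and W3 is conditioned on, so the path is blocked at W3.
Path 3: W1 → W7 ← W2 → W6 ← W0 → W3 → W4 → W5
  W6 is a collider here and neither W6 nor any of its descendants is conditioned on, so the collider stays closed — the path is blocked at W6.
Path 4: W1 → W7 ← W2 → W6 ← W4 → W5
  W6 is a collider here and neither W6 nor any of its descendants is conditioned on, so the collider stays closed — the path is blocked at W6.
Path 5: W1 → W7 ← W2 → W4 → W5
  W7 is a collider and W7 is conditioned on, which opens it; W2 is a fork and W2 is not conditioned on; W4 is a chain and W4 is not conditioned on — no node blocks this path, so it is active.
Path 6: W1 → W4 → W5
  W4 is a chain and W4 is not conditioned on — no node blocks this path, so it is active.
Since the path W1 → W7 ← W2 → W4 → W5 is active, W1 and W5 are not d-separated given {W3, W7}.

No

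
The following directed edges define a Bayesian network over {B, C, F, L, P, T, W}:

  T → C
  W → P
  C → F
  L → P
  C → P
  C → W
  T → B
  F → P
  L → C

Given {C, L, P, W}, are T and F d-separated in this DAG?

4 paths connect T and F; each must be blocked for d-separation to hold:
  1. T → C → W → P ← F — C:chain[blocks]; W:chain[blocks]; P:collider[open] ⇒ blocked
  2. T → C → P ← F — C:chain[blocks]; P:collider[open] ⇒ blocked
  3. T → C → F — C:chain[blocks] ⇒ blocked
  4. T → C ← L → P ← F — C:collider[open]; L:fork[blocks]; P:collider[open] ⇒ blocked
Every path is blocked, so T and F are d-separated given {C, L, P, W}.

Yes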